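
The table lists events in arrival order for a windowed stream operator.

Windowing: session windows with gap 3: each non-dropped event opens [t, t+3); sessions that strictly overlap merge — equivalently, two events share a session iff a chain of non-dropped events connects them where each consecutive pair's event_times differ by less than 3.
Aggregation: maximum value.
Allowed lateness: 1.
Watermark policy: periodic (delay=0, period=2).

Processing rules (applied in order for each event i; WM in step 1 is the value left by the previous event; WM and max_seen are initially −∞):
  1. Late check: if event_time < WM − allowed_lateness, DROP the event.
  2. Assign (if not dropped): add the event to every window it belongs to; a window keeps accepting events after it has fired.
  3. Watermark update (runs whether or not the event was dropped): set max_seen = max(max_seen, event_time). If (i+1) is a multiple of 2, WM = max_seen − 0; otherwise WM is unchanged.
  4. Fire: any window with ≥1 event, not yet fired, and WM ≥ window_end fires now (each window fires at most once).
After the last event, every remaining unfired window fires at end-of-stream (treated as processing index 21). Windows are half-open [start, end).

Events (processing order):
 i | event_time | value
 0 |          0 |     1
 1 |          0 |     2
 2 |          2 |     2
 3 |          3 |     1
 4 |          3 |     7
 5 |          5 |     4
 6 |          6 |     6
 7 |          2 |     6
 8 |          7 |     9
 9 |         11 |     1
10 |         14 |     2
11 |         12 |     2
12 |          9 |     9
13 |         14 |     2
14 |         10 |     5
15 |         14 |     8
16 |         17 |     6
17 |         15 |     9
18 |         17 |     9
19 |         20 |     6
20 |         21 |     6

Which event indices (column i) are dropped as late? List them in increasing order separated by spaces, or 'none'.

i=0 t=0 v=1: → [0,3); WM=−∞
i=1 t=0 v=2: → [0,3); WM=0
i=2 t=2 v=2: → [0,5); WM=0
i=3 t=3 v=1: → [0,6); WM=3
i=4 t=3 v=7: → [0,6); WM=3
i=5 t=5 v=4: → [0,8); WM=5
i=6 t=6 v=6: → [0,9); WM=5
i=7 t=2 v=6: DROP (t<5-1); WM=6
i=8 t=7 v=9: → [0,10); WM=6
i=9 t=11 v=1: → [11,14); WM=11
i=10 t=14 v=2: → [14,17); WM=11
i=11 t=12 v=2: → [11,17); WM=14
i=12 t=9 v=9: DROP (t<14-1); WM=14
i=13 t=14 v=2: → [11,17); WM=14
i=14 t=10 v=5: DROP (t<14-1); WM=14
i=15 t=14 v=8: → [11,17); WM=14
i=16 t=17 v=6: → [17,20); WM=14
i=17 t=15 v=9: → [11,20); WM=17
i=18 t=17 v=9: → [11,20); WM=17
i=19 t=20 v=6: → [20,23); WM=20
i=20 t=21 v=6: → [20,24); WM=20

7 12 14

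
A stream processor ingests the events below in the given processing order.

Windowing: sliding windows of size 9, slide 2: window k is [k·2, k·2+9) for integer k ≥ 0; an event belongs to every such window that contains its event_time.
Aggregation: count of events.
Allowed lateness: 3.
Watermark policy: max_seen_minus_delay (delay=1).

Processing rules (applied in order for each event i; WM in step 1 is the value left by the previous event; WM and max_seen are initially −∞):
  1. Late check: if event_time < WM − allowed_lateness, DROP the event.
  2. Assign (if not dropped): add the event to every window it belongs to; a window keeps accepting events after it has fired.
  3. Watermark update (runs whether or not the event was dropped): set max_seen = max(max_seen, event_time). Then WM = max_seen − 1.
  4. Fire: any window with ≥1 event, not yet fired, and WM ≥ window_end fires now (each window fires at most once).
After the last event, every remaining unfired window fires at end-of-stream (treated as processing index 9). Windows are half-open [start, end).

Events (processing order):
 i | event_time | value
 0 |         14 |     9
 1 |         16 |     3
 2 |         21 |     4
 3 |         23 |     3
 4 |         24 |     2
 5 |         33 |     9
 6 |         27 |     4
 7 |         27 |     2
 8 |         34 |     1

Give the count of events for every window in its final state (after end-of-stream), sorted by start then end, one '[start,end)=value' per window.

i=0 t=14 v=9: → [14,23),[12,21),[10,19),[8,17),[6,15); WM=13
i=1 t=16 v=3: → [16,25),[14,23),[12,21),[10,19),[8,17); WM=15; [6,15) fires=1
i=2 t=21 v=4: → [20,29),[18,27),[16,25),[14,23); WM=20; [8,17) fires=2 [10,19) fires=2
i=3 t=23 v=3: → [22,31),[20,29),[18,27),[16,25); WM=22; [12,21) fires=2
i=4 t=24 v=2: → [24,33),[22,31),[20,29),[18,27),[16,25); WM=23; [14,23) fires=3
i=5 t=33 v=9: → [32,41),[30,39),[28,37),[26,35); WM=32; [16,25) fires=4 [18,27) fires=3 [20,29) fires=3 [22,31) fires=2
i=6 t=27 v=4: DROP (t<32-3); WM=32
i=7 t=27 v=2: DROP (t<32-3); WM=32
i=8 t=34 v=1: → [34,43),[32,41),[30,39),[28,37),[26,35); WM=33; [24,33) fires=1

[6,15)=1 [8,17)=2 [10,19)=2 [12,21)=2 [14,23)=3 [16,25)=4 [18,27)=3 [20,29)=3 [22,31)=2 [24,33)=1 [26,35)=2 [28,37)=2 [30,39)=2 [32,41)=2 [34,43)=1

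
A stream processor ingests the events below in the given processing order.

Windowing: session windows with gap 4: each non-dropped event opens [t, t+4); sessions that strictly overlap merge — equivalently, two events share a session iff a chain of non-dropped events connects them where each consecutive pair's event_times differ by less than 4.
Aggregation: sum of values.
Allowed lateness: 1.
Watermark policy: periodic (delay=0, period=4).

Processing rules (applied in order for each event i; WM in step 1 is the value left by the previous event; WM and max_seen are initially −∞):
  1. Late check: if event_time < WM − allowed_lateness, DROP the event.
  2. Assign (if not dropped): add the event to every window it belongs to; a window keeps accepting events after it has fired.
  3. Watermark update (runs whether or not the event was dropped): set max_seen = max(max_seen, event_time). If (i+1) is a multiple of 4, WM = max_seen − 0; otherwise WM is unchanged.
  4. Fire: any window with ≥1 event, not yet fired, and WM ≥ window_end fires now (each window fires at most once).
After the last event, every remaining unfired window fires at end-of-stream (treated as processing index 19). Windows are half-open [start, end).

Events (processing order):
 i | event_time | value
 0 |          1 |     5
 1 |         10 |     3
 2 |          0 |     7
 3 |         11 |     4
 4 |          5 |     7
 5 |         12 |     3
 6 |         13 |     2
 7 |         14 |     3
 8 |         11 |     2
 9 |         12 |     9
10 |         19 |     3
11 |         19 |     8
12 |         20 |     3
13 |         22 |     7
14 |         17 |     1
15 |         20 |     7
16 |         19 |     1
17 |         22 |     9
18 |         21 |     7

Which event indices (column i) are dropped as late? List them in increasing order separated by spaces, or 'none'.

i=0 t=1 v=5: → [1,5); WM=−∞
i=1 t=10 v=3: → [10,14); WM=−∞
i=2 t=0 v=7: → [0,5); WM=−∞
i=3 t=11 v=4: → [10,15); WM=11
i=4 t=5 v=7: DROP (t<11-1); WM=11
i=5 t=12 v=3: → [10,16); WM=11
i=6 t=13 v=2: → [10,17); WM=11
i=7 t=14 v=3: → [10,18); WM=14
i=8 t=11 v=2: DROP (t<14-1); WM=14
i=9 t=12 v=9: DROP (t<14-1); WM=14
i=10 t=19 v=3: → [19,23); WM=14
i=11 t=19 v=8: → [19,23); WM=19
i=12 t=20 v=3: → [19,24); WM=19
i=13 t=22 v=7: → [19,26); WM=19
i=14 t=17 v=1: DROP (t<19-1); WM=19
i=15 t=20 v=7: → [19,26); WM=22
i=16 t=19 v=1: DROP (t<22-1); WM=22
i=17 t=22 v=9: → [19,26); WM=22
i=18 t=21 v=7: → [19,26); WM=22

4 8 9 14 16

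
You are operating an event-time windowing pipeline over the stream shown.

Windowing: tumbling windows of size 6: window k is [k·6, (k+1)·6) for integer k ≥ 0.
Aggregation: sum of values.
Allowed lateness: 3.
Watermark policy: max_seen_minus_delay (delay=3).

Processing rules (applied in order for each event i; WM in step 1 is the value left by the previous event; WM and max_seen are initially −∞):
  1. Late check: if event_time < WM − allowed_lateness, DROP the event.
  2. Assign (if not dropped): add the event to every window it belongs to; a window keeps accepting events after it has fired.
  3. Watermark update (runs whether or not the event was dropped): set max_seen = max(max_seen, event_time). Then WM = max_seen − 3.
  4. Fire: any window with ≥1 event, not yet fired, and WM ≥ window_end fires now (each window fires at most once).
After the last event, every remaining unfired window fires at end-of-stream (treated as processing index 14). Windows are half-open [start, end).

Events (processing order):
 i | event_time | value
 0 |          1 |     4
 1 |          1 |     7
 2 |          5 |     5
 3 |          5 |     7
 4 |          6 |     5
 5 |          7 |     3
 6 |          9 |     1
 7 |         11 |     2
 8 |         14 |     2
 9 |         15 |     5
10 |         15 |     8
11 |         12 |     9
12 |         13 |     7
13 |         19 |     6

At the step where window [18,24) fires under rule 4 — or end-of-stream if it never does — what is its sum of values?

i=0 t=1 v=4: → [0,6); WM=-2
i=1 t=1 v=7: → [0,6); WM=-2
i=2 t=5 v=5: → [0,6); WM=2
i=3 t=5 v=7: → [0,6); WM=2
i=4 t=6 v=5: → [6,12); WM=3
i=5 t=7 v=3: → [6,12); WM=4
i=6 t=9 v=1: → [6,12); WM=6; [0,6) fires=23
i=7 t=11 v=2: → [6,12); WM=8
i=8 t=14 v=2: → [12,18); WM=11
i=9 t=15 v=5: → [12,18); WM=12; [6,12) fires=11
i=10 t=15 v=8: → [12,18); WM=12
i=11 t=12 v=9: → [12,18); WM=12
i=12 t=13 v=7: → [12,18); WM=12
i=13 t=19 v=6: → [18,24); WM=16

6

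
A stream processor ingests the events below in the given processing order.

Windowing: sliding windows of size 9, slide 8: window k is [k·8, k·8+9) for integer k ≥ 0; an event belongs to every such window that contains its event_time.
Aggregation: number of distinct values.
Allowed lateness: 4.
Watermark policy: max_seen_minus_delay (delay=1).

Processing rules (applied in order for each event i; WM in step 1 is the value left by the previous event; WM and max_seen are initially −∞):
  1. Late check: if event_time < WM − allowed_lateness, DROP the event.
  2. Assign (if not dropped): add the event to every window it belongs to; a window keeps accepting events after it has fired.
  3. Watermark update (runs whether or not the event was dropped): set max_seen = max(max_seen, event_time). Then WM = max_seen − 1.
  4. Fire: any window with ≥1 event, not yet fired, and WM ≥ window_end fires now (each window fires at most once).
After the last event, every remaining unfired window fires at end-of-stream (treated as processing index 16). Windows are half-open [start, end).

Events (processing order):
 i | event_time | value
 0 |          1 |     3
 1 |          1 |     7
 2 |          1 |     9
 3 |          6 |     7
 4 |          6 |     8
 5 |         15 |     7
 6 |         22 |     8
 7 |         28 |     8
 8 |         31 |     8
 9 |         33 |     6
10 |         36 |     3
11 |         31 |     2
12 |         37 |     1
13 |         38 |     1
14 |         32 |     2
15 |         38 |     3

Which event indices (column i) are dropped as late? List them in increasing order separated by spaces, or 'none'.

14

i=0 t=1 v=3: → [0,9); WM=0
i=1 t=1 v=7: → [0,9); WM=0
i=2 t=1 v=9: → [0,9); WM=0
i=3 t=6 v=7: → [0,9); WM=5
i=4 t=6 v=8: → [0,9); WM=5
i=5 t=15 v=7: → [8,17); WM=14; [0,9) fires=4
i=6 t=22 v=8: → [16,25); WM=21; [8,17) fires=1
i=7 t=28 v=8: → [24,33); WM=27; [16,25) fires=1
i=8 t=31 v=8: → [24,33); WM=30
i=9 t=33 v=6: → [32,41); WM=32
i=10 t=36 v=3: → [32,41); WM=35; [24,33) fires=1
i=11 t=31 v=2: → [24,33); WM=35
i=12 t=37 v=1: → [32,41); WM=36
i=13 t=38 v=1: → [32,41); WM=37
i=14 t=32 v=2: DROP (t<37-4); WM=37
i=15 t=38 v=3: → [32,41); WM=37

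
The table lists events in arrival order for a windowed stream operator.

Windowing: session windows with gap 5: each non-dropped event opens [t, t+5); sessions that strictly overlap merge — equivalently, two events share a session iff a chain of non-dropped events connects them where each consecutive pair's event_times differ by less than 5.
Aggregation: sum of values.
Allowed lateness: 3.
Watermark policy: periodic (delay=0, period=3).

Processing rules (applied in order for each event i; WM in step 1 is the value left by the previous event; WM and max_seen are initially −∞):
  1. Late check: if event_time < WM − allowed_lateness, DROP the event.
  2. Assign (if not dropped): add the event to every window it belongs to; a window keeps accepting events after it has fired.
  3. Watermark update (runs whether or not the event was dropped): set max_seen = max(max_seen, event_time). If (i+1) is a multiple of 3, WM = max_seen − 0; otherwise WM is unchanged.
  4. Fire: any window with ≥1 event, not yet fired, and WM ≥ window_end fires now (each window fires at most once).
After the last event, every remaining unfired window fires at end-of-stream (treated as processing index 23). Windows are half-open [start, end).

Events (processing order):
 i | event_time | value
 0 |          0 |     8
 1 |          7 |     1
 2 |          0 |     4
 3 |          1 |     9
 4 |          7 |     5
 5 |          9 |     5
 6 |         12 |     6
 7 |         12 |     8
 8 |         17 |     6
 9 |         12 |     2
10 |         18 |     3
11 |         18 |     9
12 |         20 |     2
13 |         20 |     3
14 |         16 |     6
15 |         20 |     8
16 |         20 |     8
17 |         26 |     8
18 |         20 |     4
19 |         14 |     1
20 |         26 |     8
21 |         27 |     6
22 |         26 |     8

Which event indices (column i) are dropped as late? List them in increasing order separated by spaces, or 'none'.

i=0 t=0 v=8: → [0,5); WM=−∞
i=1 t=7 v=1: → [7,12); WM=−∞
i=2 t=0 v=4: → [0,5); WM=7
i=3 t=1 v=9: DROP (t<7-3); WM=7
i=4 t=7 v=5: → [7,12); WM=7
i=5 t=9 v=5: → [7,14); WM=9
i=6 t=12 v=6: → [7,17); WM=9
i=7 t=12 v=8: → [7,17); WM=9
i=8 t=17 v=6: → [17,22); WM=17
i=9 t=12 v=2: DROP (t<17-3); WM=17
i=10 t=18 v=3: → [17,23); WM=17
i=11 t=18 v=9: → [17,23); WM=18
i=12 t=20 v=2: → [17,25); WM=18
i=13 t=20 v=3: → [17,25); WM=18
i=14 t=16 v=6: → [7,25); WM=20
i=15 t=20 v=8: → [7,25); WM=20
i=16 t=20 v=8: → [7,25); WM=20
i=17 t=26 v=8: → [26,31); WM=26
i=18 t=20 v=4: DROP (t<26-3); WM=26
i=19 t=14 v=1: DROP (t<26-3); WM=26
i=20 t=26 v=8: → [26,31); WM=26
i=21 t=27 v=6: → [26,32); WM=26
i=22 t=26 v=8: → [26,32); WM=26

3 9 18 19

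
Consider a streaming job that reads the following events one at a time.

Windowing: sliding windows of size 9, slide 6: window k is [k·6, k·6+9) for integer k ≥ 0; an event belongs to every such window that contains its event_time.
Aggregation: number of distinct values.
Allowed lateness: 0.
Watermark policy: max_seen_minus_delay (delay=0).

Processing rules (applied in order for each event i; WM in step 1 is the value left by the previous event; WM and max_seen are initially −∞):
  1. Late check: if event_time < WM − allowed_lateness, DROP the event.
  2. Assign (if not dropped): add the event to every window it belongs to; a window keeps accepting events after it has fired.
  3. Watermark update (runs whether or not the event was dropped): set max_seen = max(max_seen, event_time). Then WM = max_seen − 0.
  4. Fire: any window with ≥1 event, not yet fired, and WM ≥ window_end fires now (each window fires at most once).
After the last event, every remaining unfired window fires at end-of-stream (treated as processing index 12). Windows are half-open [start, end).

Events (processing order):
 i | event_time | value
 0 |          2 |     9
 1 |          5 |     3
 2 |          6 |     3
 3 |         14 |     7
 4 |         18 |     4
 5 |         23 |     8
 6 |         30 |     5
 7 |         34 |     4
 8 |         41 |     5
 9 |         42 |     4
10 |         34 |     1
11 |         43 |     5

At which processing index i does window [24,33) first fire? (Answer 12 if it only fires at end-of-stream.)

i=0 t=2 v=9: → [0,9); WM=2
i=1 t=5 v=3: → [0,9); WM=5
i=2 t=6 v=3: → [6,15),[0,9); WM=6
i=3 t=14 v=7: → [12,21),[6,15); WM=14; [0,9) fires=2
i=4 t=18 v=4: → [18,27),[12,21); WM=18; [6,15) fires=2
i=5 t=23 v=8: → [18,27); WM=23; [12,21) fires=2
i=6 t=30 v=5: → [30,39),[24,33); WM=30; [18,27) fires=2
i=7 t=34 v=4: → [30,39); WM=34; [24,33) fires=1
i=8 t=41 v=5: → [36,45); WM=41; [30,39) fires=2
i=9 t=42 v=4: → [42,51),[36,45); WM=42
i=10 t=34 v=1: DROP (t<42-0); WM=42
i=11 t=43 v=5: → [42,51),[36,45); WM=43

7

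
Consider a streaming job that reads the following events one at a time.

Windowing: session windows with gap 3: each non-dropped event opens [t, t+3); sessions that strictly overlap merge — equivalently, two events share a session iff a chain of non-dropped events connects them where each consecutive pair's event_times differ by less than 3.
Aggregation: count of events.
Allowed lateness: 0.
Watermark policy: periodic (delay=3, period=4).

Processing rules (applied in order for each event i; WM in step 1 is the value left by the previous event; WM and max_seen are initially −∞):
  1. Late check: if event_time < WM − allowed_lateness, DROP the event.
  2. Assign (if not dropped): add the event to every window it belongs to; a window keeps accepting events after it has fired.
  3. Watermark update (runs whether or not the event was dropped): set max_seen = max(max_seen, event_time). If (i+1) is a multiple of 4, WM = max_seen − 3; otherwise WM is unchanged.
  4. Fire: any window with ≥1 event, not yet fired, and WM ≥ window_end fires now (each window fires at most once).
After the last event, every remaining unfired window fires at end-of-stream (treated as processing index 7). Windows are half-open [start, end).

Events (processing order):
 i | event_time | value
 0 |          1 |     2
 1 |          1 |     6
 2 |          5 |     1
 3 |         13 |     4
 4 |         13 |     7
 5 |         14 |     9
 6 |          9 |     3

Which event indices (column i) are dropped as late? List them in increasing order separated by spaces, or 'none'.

6

i=0 t=1 v=2: → [1,4); WM=−∞
i=1 t=1 v=6: → [1,4); WM=−∞
i=2 t=5 v=1: → [5,8); WM=−∞
i=3 t=13 v=4: → [13,16); WM=10
i=4 t=13 v=7: → [13,16); WM=10
i=5 t=14 v=9: → [13,17); WM=10
i=6 t=9 v=3: DROP (t<10-0); WM=10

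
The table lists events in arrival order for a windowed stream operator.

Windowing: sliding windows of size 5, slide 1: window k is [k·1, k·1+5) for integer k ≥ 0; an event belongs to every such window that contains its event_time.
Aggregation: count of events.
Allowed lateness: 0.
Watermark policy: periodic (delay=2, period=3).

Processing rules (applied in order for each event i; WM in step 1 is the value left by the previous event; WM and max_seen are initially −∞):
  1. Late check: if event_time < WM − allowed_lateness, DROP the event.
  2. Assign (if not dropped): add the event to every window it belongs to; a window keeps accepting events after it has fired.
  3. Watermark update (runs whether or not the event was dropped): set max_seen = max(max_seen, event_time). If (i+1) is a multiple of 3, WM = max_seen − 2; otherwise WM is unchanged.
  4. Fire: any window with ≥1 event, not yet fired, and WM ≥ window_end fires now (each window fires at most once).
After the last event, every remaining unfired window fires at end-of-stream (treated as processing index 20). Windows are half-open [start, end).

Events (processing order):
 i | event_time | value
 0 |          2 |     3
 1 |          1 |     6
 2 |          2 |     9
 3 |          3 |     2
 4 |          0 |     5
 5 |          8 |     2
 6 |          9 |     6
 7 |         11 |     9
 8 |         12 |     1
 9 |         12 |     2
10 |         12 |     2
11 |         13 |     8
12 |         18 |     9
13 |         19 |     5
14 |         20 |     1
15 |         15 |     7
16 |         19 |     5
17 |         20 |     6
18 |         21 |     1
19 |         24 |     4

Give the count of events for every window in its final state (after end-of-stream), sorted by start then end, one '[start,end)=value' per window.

i=0 t=2 v=3: → [2,7),[1,6),[0,5); WM=−∞
i=1 t=1 v=6: → [1,6),[0,5); WM=−∞
i=2 t=2 v=9: → [2,7),[1,6),[0,5); WM=0
i=3 t=3 v=2: → [3,8),[2,7),[1,6),[0,5); WM=0
i=4 t=0 v=5: → [0,5); WM=0
i=5 t=8 v=2: → [8,13),[7,12),[6,11),[5,10),[4,9); WM=6; [0,5) fires=5 [1,6) fires=4
i=6 t=9 v=6: → [9,14),[8,13),[7,12),[6,11),[5,10); WM=6
i=7 t=11 v=9: → [11,16),[10,15),[9,14),[8,13),[7,12); WM=6
i=8 t=12 v=1: → [12,17),[11,16),[10,15),[9,14),[8,13); WM=10; [2,7) fires=3 [3,8) fires=1 [4,9) fires=1 [5,10) fires=2
i=9 t=12 v=2: → [12,17),[11,16),[10,15),[9,14),[8,13); WM=10
i=10 t=12 v=2: → [12,17),[11,16),[10,15),[9,14),[8,13); WM=10
i=11 t=13 v=8: → [13,18),[12,17),[11,16),[10,15),[9,14); WM=11; [6,11) fires=2
i=12 t=18 v=9: → [18,23),[17,22),[16,21),[15,20),[14,19); WM=11
i=13 t=19 v=5: → [19,24),[18,23),[17,22),[16,21),[15,20); WM=11
i=14 t=20 v=1: → [20,25),[19,24),[18,23),[17,22),[16,21); WM=18; [7,12) fires=3 [8,13) fires=6 [9,14) fires=6 [10,15) fires=5 [11,16) fires=5 [12,17) fires=4 [13,18) fires=1
i=15 t=15 v=7: DROP (t<18-0); WM=18
i=16 t=19 v=5: → [19,24),[18,23),[17,22),[16,21),[15,20); WM=18
i=17 t=20 v=6: → [20,25),[19,24),[18,23),[17,22),[16,21); WM=18
i=18 t=21 v=1: → [21,26),[20,25),[19,24),[18,23),[17,22); WM=18
i=19 t=24 v=4: → [24,29),[23,28),[22,27),[21,26),[20,25); WM=18

[0,5)=5 [1,6)=4 [2,7)=3 [3,8)=1 [4,9)=1 [5,10)=2 [6,11)=2 [7,12)=3 [8,13)=6 [9,14)=6 [10,15)=5 [11,16)=5 [12,17)=4 [13,18)=1 [14,19)=1 [15,20)=3 [16,21)=5 [17,22)=6 [18,23)=6 [19,24)=5 [20,25)=4 [21,26)=2 [22,27)=1 [23,28)=1 [24,29)=1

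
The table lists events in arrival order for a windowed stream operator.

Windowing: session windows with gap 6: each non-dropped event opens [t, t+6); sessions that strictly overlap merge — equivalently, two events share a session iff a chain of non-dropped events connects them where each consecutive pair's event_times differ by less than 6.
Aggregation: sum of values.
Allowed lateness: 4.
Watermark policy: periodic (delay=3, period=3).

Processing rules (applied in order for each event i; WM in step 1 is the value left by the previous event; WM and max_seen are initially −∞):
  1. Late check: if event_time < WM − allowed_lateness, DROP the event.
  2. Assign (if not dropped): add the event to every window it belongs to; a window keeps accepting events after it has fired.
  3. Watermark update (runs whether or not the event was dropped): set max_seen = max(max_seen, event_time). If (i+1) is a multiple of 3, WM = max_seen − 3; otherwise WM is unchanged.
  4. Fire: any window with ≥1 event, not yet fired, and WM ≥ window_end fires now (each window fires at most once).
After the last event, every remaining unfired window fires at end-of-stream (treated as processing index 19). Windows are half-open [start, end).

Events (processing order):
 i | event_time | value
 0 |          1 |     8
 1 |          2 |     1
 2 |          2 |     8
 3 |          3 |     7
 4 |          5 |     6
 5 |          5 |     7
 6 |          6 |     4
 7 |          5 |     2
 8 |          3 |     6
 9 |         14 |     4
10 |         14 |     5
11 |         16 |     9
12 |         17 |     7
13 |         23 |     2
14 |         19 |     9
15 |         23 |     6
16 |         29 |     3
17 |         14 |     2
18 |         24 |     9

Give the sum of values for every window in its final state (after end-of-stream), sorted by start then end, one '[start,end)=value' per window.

i=0 t=1 v=8: → [1,7); WM=−∞
i=1 t=2 v=1: → [1,8); WM=−∞
i=2 t=2 v=8: → [1,8); WM=-1
i=3 t=3 v=7: → [1,9); WM=-1
i=4 t=5 v=6: → [1,11); WM=-1
i=5 t=5 v=7: → [1,11); WM=2
i=6 t=6 v=4: → [1,12); WM=2
i=7 t=5 v=2: → [1,12); WM=2
i=8 t=3 v=6: → [1,12); WM=3
i=9 t=14 v=4: → [14,20); WM=3
i=10 t=14 v=5: → [14,20); WM=3
i=11 t=16 v=9: → [14,22); WM=13
i=12 t=17 v=7: → [14,23); WM=13
i=13 t=23 v=2: → [23,29); WM=13
i=14 t=19 v=9: → [14,29); WM=20
i=15 t=23 v=6: → [14,29); WM=20
i=16 t=29 v=3: → [29,35); WM=20
i=17 t=14 v=2: DROP (t<20-4); WM=26
i=18 t=24 v=9: → [14,35); WM=26

[1,12)=49 [14,35)=54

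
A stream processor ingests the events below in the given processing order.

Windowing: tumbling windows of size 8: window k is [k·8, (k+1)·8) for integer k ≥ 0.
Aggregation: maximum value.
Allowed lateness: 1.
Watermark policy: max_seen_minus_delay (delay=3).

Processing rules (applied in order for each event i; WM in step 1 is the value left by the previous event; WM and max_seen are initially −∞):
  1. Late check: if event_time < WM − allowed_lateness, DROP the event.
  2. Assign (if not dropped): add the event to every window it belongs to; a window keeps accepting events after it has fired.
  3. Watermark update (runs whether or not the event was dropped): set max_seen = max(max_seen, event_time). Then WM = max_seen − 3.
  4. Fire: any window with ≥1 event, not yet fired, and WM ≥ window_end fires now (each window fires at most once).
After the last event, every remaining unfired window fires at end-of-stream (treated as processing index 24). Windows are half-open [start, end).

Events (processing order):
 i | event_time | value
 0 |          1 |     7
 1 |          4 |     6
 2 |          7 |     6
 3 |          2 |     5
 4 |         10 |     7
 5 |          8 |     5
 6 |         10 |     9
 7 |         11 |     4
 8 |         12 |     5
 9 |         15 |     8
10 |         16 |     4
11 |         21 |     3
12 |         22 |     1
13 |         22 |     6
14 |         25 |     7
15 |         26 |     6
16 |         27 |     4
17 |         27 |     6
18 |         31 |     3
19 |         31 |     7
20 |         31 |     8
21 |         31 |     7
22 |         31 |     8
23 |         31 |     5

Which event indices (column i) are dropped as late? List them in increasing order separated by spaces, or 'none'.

3

i=0 t=1 v=7: → [0,8); WM=-2
i=1 t=4 v=6: → [0,8); WM=1
i=2 t=7 v=6: → [0,8); WM=4
i=3 t=2 v=5: DROP (t<4-1); WM=4
i=4 t=10 v=7: → [8,16); WM=7
i=5 t=8 v=5: → [8,16); WM=7
i=6 t=10 v=9: → [8,16); WM=7
i=7 t=11 v=4: → [8,16); WM=8; [0,8) fires=7
i=8 t=12 v=5: → [8,16); WM=9
i=9 t=15 v=8: → [8,16); WM=12
i=10 t=16 v=4: → [16,24); WM=13
i=11 t=21 v=3: → [16,24); WM=18; [8,16) fires=9
i=12 t=22 v=1: → [16,24); WM=19
i=13 t=22 v=6: → [16,24); WM=19
i=14 t=25 v=7: → [24,32); WM=22
i=15 t=26 v=6: → [24,32); WM=23
i=16 t=27 v=4: → [24,32); WM=24; [16,24) fires=6
i=17 t=27 v=6: → [24,32); WM=24
i=18 t=31 v=3: → [24,32); WM=28
i=19 t=31 v=7: → [24,32); WM=28
i=20 t=31 v=8: → [24,32); WM=28
i=21 t=31 v=7: → [24,32); WM=28
i=22 t=31 v=8: → [24,32); WM=28
i=23 t=31 v=5: → [24,32); WM=28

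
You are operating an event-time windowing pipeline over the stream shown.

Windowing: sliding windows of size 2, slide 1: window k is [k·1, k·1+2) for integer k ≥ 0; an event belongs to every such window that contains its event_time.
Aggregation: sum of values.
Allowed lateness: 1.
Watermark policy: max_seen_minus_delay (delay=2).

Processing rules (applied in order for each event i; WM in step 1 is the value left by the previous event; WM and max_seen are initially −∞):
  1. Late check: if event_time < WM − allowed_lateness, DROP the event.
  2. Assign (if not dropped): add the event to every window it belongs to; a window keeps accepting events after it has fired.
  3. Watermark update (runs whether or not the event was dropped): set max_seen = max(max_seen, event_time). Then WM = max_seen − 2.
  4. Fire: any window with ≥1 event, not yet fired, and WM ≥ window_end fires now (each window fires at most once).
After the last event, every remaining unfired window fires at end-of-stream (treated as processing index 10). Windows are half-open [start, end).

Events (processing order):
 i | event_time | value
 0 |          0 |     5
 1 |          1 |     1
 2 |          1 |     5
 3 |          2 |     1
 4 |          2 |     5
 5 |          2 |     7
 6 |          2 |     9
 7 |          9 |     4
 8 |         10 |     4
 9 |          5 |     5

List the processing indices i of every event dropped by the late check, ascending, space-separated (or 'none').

9

i=0 t=0 v=5: → [0,2); WM=-2
i=1 t=1 v=1: → [1,3),[0,2); WM=-1
i=2 t=1 v=5: → [1,3),[0,2); WM=-1
i=3 t=2 v=1: → [2,4),[1,3); WM=0
i=4 t=2 v=5: → [2,4),[1,3); WM=0
i=5 t=2 v=7: → [2,4),[1,3); WM=0
i=6 t=2 v=9: → [2,4),[1,3); WM=0
i=7 t=9 v=4: → [9,11),[8,10); WM=7; [0,2) fires=11 [1,3) fires=28 [2,4) fires=22
i=8 t=10 v=4: → [10,12),[9,11); WM=8
i=9 t=5 v=5: DROP (t<8-1); WM=8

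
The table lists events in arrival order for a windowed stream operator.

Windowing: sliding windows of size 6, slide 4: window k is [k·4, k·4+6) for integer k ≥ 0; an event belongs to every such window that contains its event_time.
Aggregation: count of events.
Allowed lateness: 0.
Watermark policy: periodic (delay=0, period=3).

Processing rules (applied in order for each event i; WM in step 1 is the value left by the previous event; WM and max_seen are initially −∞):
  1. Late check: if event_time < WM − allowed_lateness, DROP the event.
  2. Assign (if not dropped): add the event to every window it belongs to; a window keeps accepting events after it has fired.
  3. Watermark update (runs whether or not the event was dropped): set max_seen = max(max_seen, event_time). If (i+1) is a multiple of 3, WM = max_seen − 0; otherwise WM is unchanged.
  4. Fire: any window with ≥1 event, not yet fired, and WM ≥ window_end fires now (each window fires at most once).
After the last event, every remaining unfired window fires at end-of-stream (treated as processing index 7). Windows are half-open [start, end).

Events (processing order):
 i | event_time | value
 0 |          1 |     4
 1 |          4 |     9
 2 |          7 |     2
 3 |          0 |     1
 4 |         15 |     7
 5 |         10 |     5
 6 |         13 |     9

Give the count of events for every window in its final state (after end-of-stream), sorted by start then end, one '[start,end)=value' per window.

i=0 t=1 v=4: → [0,6); WM=−∞
i=1 t=4 v=9: → [4,10),[0,6); WM=−∞
i=2 t=7 v=2: → [4,10); WM=7; [0,6) fires=2
i=3 t=0 v=1: DROP (t<7-0); WM=7
i=4 t=15 v=7: → [12,18); WM=7
i=5 t=10 v=5: → [8,14); WM=15; [4,10) fires=2 [8,14) fires=1
i=6 t=13 v=9: DROP (t<15-0); WM=15

[0,6)=2 [4,10)=2 [8,14)=1 [12,18)=1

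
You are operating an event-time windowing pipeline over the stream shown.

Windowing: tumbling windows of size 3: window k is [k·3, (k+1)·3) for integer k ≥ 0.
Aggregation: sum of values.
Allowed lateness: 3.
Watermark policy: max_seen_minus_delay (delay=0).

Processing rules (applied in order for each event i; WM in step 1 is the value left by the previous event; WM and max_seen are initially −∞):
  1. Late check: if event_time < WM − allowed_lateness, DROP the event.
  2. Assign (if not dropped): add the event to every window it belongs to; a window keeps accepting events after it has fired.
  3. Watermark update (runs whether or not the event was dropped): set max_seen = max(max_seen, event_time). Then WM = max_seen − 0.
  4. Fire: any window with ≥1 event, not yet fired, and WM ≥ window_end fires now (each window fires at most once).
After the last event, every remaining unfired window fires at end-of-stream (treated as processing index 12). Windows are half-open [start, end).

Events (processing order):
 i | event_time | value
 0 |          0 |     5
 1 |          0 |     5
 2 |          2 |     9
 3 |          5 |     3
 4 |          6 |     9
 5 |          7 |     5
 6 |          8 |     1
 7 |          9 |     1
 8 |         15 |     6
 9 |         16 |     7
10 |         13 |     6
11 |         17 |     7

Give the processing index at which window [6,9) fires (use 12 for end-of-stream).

7

i=0 t=0 v=5: → [0,3); WM=0
i=1 t=0 v=5: → [0,3); WM=0
i=2 t=2 v=9: → [0,3); WM=2
i=3 t=5 v=3: → [3,6); WM=5; [0,3) fires=19
i=4 t=6 v=9: → [6,9); WM=6; [3,6) fires=3
i=5 t=7 v=5: → [6,9); WM=7
i=6 t=8 v=1: → [6,9); WM=8
i=7 t=9 v=1: → [9,12); WM=9; [6,9) fires=15
i=8 t=15 v=6: → [15,18); WM=15; [9,12) fires=1
i=9 t=16 v=7: → [15,18); WM=16
i=10 t=13 v=6: → [12,15); WM=16; [12,15) fires=6
i=11 t=17 v=7: → [15,18); WM=17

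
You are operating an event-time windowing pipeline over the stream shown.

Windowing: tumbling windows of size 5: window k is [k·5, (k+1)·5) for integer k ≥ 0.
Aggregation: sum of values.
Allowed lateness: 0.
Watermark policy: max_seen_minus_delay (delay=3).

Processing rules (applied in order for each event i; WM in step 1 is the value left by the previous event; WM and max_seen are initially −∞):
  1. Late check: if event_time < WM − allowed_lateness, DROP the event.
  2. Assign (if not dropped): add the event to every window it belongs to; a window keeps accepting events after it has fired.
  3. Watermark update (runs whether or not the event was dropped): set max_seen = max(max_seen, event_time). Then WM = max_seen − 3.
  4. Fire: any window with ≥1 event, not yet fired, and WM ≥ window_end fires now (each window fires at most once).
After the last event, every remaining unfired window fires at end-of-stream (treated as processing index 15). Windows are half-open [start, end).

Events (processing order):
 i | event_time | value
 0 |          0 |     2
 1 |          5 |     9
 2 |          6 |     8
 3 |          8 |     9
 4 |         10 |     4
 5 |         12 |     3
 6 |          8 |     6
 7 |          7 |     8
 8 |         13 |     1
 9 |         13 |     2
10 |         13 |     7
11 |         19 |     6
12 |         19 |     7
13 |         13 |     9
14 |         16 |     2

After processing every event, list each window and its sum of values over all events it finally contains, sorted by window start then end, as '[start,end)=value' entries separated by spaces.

i=0 t=0 v=2: → [0,5); WM=-3
i=1 t=5 v=9: → [5,10); WM=2
i=2 t=6 v=8: → [5,10); WM=3
i=3 t=8 v=9: → [5,10); WM=5; [0,5) fires=2
i=4 t=10 v=4: → [10,15); WM=7
i=5 t=12 v=3: → [10,15); WM=9
i=6 t=8 v=6: DROP (t<9-0); WM=9
i=7 t=7 v=8: DROP (t<9-0); WM=9
i=8 t=13 v=1: → [10,15); WM=10; [5,10) fires=26
i=9 t=13 v=2: → [10,15); WM=10
i=10 t=13 v=7: → [10,15); WM=10
i=11 t=19 v=6: → [15,20); WM=16; [10,15) fires=17
i=12 t=19 v=7: → [15,20); WM=16
i=13 t=13 v=9: DROP (t<16-0); WM=16
i=14 t=16 v=2: → [15,20); WM=16

[0,5)=2 [5,10)=26 [10,15)=17 [15,20)=15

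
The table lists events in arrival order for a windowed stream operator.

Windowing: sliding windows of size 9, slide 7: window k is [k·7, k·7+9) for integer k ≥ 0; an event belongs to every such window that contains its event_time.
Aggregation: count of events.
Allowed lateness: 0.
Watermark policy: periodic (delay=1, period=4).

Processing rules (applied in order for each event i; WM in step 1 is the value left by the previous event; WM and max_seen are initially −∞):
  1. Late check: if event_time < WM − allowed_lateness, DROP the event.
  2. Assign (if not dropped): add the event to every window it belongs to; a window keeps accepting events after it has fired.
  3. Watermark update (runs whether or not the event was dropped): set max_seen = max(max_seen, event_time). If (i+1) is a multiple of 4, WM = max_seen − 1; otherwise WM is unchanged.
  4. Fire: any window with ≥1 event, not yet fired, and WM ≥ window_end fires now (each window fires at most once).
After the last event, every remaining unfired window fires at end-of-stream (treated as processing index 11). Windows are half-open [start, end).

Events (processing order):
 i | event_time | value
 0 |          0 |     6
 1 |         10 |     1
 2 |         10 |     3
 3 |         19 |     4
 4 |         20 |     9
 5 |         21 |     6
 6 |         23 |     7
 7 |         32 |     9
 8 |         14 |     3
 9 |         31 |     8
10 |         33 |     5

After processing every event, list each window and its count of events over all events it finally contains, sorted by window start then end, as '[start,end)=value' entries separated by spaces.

[0,9)=1 [7,16)=2 [14,23)=3 [21,30)=2 [28,37)=3

i=0 t=0 v=6: → [0,9); WM=−∞
i=1 t=10 v=1: → [7,16); WM=−∞
i=2 t=10 v=3: → [7,16); WM=−∞
i=3 t=19 v=4: → [14,23); WM=18; [0,9) fires=1 [7,16) fires=2
i=4 t=20 v=9: → [14,23); WM=18
i=5 t=21 v=6: → [21,30),[14,23); WM=18
i=6 t=23 v=7: → [21,30); WM=18
i=7 t=32 v=9: → [28,37); WM=31; [14,23) fires=3 [21,30) fires=2
i=8 t=14 v=3: DROP (t<31-0); WM=31
i=9 t=31 v=8: → [28,37); WM=31
i=10 t=33 v=5: → [28,37); WM=31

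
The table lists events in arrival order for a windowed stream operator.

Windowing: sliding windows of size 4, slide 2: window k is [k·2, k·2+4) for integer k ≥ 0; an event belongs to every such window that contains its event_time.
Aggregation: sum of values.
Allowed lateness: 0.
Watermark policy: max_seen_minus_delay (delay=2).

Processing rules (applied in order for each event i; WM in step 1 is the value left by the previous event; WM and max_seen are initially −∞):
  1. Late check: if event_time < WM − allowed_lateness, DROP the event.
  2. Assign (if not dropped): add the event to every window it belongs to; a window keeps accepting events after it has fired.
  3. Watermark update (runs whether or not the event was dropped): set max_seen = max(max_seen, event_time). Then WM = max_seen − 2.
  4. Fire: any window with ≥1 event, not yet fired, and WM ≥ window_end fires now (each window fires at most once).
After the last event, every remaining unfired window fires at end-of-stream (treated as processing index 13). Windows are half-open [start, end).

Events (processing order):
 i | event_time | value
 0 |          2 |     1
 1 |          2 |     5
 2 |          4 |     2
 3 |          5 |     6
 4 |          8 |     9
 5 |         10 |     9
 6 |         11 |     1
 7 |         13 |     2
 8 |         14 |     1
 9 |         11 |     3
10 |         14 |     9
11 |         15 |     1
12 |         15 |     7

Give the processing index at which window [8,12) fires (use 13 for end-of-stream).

i=0 t=2 v=1: → [2,6),[0,4); WM=0
i=1 t=2 v=5: → [2,6),[0,4); WM=0
i=2 t=4 v=2: → [4,8),[2,6); WM=2
i=3 t=5 v=6: → [4,8),[2,6); WM=3
i=4 t=8 v=9: → [8,12),[6,10); WM=6; [0,4) fires=6 [2,6) fires=14
i=5 t=10 v=9: → [10,14),[8,12); WM=8; [4,8) fires=8
i=6 t=11 v=1: → [10,14),[8,12); WM=9
i=7 t=13 v=2: → [12,16),[10,14); WM=11; [6,10) fires=9
i=8 t=14 v=1: → [14,18),[12,16); WM=12; [8,12) fires=19
i=9 t=11 v=3: DROP (t<12-0); WM=12
i=10 t=14 v=9: → [14,18),[12,16); WM=12
i=11 t=15 v=1: → [14,18),[12,16); WM=13
i=12 t=15 v=7: → [14,18),[12,16); WM=13

8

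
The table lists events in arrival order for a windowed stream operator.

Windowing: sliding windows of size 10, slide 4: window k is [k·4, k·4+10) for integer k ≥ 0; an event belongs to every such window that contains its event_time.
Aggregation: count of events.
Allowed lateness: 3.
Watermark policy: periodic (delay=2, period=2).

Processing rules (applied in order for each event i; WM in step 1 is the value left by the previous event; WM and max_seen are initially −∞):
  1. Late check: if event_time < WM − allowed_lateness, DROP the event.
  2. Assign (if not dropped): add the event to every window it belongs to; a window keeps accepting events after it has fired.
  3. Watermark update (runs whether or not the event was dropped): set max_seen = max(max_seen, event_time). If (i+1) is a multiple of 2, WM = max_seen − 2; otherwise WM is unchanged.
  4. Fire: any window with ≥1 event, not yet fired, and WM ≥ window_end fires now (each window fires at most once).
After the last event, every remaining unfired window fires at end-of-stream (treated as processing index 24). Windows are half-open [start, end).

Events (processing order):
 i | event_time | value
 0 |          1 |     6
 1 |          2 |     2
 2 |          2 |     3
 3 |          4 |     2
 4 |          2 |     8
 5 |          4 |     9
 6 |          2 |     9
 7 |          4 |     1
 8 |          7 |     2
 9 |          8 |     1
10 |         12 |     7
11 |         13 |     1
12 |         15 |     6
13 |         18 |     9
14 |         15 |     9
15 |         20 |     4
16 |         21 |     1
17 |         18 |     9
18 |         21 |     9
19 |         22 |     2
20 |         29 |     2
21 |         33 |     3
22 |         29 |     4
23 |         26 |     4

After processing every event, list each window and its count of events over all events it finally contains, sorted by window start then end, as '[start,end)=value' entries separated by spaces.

[0,10)=10 [4,14)=7 [8,18)=5 [12,22)=9 [16,26)=6 [20,30)=6 [24,34)=3 [28,38)=3 [32,42)=1

i=0 t=1 v=6: → [0,10); WM=−∞
i=1 t=2 v=2: → [0,10); WM=0
i=2 t=2 v=3: → [0,10); WM=0
i=3 t=4 v=2: → [4,14),[0,10); WM=2
i=4 t=2 v=8: → [0,10); WM=2
i=5 t=4 v=9: → [4,14),[0,10); WM=2
i=6 t=2 v=9: → [0,10); WM=2
i=7 t=4 v=1: → [4,14),[0,10); WM=2
i=8 t=7 v=2: → [4,14),[0,10); WM=2
i=9 t=8 v=1: → [8,18),[4,14),[0,10); WM=6
i=10 t=12 v=7: → [12,22),[8,18),[4,14); WM=6
i=11 t=13 v=1: → [12,22),[8,18),[4,14); WM=11; [0,10) fires=10
i=12 t=15 v=6: → [12,22),[8,18); WM=11
i=13 t=18 v=9: → [16,26),[12,22); WM=16; [4,14) fires=7
i=14 t=15 v=9: → [12,22),[8,18); WM=16
i=15 t=20 v=4: → [20,30),[16,26),[12,22); WM=18; [8,18) fires=5
i=16 t=21 v=1: → [20,30),[16,26),[12,22); WM=18
i=17 t=18 v=9: → [16,26),[12,22); WM=19
i=18 t=21 v=9: → [20,30),[16,26),[12,22); WM=19
i=19 t=22 v=2: → [20,30),[16,26); WM=20
i=20 t=29 v=2: → [28,38),[24,34),[20,30); WM=20
i=21 t=33 v=3: → [32,42),[28,38),[24,34); WM=31; [12,22) fires=9 [16,26) fires=6 [20,30) fires=5
i=22 t=29 v=4: → [28,38),[24,34),[20,30); WM=31
i=23 t=26 v=4: DROP (t<31-3); WM=31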